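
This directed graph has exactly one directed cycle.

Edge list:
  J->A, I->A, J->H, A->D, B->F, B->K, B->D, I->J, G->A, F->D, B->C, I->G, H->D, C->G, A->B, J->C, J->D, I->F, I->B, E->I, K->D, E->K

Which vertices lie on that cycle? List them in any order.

DFS with gray/black marking from B:
B gray
  C gray
    G gray
      A gray
        D gray
        D black
        A→B: B is gray → back edge
Back edge closes the cycle B → C → G → A → B; its vertices are {A, B, C, G}.

A, B, C, G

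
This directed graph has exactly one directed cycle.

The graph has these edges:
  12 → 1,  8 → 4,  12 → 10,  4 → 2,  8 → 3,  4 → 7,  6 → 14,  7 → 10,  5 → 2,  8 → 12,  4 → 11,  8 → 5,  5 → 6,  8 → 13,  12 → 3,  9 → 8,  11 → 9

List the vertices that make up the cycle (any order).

4, 8, 9, 11

DFS with gray/black marking from 8:
8 gray
  13 gray
  13 black
  12 gray
    3 gray
    3 black
    1 gray
    1 black
    10 gray
    10 black
  12 black
  8→3: 3 black — skip
  5 gray
    2 gray
    2 black
    6 gray
      14 gray
      14 black
    6 black
  5 black
  4 gray
    11 gray
      9 gray
        9→8: 8 is gray → back edge
Back edge closes the cycle 8 → 4 → 11 → 9 → 8; its vertices are {4, 8, 9, 11}.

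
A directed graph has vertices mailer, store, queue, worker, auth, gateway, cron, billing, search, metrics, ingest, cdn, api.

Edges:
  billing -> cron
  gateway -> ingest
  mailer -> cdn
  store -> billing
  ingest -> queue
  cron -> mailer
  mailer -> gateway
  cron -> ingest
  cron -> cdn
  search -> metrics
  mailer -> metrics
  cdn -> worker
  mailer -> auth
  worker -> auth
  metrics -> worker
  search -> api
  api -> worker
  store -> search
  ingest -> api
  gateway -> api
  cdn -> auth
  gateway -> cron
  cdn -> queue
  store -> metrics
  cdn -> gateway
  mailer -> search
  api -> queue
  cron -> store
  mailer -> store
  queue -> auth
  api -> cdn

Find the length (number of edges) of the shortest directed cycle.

For each vertex v, BFS finds the shortest path from v back to v.
The shortest such closed walk is cron → mailer → gateway → cron, length 3.

3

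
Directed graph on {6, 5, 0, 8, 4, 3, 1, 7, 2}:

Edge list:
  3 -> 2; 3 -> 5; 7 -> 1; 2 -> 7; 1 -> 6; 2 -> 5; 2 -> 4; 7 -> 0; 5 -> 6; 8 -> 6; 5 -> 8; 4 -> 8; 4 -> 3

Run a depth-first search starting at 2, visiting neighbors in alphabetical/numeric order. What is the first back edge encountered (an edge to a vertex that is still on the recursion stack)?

DFS from 2 (visiting neighbors in alphabetical/numeric order); mark gray on enter, black on exit:
2 gray
  4 gray
    3 gray
      3→2: 2 is gray → back edge
First back edge: 3 → 2.

3→2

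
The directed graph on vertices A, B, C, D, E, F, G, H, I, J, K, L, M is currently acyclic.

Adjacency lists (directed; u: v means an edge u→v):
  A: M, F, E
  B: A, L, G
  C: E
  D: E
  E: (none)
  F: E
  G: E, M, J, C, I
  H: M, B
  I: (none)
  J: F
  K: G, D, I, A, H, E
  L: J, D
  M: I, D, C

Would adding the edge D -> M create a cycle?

Yes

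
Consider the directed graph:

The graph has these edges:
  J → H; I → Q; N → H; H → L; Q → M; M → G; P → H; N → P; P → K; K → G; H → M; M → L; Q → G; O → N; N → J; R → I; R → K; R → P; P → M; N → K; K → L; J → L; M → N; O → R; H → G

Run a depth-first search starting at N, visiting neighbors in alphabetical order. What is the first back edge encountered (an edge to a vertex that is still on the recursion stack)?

DFS from N (visiting neighbors in alphabetical order); mark gray on enter, black on exit:
N gray
  H gray
    G gray
    G black
    L gray
    L black
    M gray
      M→G: G black — skip
      M→L: L black — skip
      M→N: N is gray → back edge
First back edge: M → N.

M->N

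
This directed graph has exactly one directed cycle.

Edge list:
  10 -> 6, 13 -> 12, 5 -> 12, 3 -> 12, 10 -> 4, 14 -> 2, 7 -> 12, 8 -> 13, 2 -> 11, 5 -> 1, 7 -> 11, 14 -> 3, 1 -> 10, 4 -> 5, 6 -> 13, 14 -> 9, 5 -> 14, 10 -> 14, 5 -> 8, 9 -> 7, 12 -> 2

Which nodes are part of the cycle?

DFS with gray/black marking from 1:
1 gray
  10 gray
    4 gray
      5 gray
        12 gray
          2 gray
            11 gray
            11 black
          2 black
        12 black
        14 gray
          3 gray
            3→12: 12 black — skip
          3 black
          14→2: 2 black — skip
          9 gray
            7 gray
              7→12: 12 black — skip
              7→11: 11 black — skip
            7 black
          9 black
        14 black
        5→1: 1 is gray → back edge
Back edge closes the cycle 1 → 10 → 4 → 5 → 1; its vertices are {1, 4, 5, 10}.

1, 4, 5, 10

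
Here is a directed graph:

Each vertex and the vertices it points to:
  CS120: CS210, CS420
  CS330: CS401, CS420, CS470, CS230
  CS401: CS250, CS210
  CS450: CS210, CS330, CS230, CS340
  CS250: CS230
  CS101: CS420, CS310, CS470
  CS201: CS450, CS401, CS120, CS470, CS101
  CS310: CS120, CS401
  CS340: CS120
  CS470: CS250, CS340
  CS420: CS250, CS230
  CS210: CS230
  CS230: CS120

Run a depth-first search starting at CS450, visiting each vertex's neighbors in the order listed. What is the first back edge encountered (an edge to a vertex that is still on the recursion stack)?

DFS from CS450 (visiting each vertex's neighbors in the order listed); mark gray on enter, black on exit:
CS450 gray
  CS210 gray
    CS230 gray
      CS120 gray
        CS120→CS210: CS210 is gray → back edge
First back edge: CS120 → CS210.

CS120->CS210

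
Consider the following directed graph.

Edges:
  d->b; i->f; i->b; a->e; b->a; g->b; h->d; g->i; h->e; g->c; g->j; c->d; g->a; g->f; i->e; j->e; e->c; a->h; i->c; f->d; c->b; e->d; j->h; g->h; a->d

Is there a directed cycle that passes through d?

Yes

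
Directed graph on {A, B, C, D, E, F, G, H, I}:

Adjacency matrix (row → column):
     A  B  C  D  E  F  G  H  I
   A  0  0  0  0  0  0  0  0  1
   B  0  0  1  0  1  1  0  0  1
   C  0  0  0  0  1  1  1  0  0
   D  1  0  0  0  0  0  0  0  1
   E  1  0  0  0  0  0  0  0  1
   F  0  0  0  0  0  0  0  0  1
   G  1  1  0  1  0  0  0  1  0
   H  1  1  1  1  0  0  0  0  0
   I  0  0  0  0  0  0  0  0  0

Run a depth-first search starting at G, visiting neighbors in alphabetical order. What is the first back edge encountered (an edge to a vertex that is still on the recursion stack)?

DFS from G (visiting neighbors in alphabetical order); mark gray on enter, black on exit:
G gray
  A gray
    I gray
    I black
  A black
  B gray
    C gray
      E gray
        E→A: A black — skip
        E→I: I black — skip
      E black
      F gray
        F→I: I black — skip
      F black
      C→G: G is gray → back edge
First back edge: C → G.

C→G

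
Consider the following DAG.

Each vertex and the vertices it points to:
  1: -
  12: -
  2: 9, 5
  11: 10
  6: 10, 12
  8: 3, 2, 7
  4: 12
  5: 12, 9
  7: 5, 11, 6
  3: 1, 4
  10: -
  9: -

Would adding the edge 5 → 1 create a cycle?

Adding 5→1 creates a cycle iff 1 can already reach 5.
Explore from 1: no path reaches 5. The graph stays acyclic.

No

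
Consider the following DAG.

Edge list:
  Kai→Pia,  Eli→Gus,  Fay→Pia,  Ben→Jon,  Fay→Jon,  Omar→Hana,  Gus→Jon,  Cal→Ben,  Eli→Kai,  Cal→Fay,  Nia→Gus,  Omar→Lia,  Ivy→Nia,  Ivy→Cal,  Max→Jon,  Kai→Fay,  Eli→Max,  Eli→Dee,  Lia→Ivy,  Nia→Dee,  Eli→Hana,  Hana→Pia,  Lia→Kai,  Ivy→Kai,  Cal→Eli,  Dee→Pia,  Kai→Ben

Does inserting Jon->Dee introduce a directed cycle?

Adding Jon→Dee creates a cycle iff Dee can already reach Jon.
Explore from Dee: no path reaches Jon. The graph stays acyclic.

No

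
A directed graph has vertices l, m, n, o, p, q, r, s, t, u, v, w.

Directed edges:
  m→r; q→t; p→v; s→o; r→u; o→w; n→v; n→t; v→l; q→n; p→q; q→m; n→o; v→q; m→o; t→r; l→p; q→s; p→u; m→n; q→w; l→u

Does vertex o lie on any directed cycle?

No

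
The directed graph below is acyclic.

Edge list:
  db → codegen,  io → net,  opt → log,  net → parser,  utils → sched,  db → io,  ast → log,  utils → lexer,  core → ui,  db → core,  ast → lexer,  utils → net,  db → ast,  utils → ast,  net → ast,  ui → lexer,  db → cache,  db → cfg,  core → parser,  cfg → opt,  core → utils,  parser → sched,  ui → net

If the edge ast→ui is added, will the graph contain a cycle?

Yes

Adding ast→ui creates a cycle iff ui can already reach ast.
Path from ui: ui → net → ast.
So ui → … → ast → ui is a cycle.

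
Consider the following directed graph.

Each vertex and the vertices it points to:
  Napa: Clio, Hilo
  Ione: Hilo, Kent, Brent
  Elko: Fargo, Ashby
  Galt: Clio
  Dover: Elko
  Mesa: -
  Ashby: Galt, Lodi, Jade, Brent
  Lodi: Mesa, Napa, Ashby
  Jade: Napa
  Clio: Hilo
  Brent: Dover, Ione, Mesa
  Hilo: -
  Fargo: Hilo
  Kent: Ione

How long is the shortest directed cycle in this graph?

2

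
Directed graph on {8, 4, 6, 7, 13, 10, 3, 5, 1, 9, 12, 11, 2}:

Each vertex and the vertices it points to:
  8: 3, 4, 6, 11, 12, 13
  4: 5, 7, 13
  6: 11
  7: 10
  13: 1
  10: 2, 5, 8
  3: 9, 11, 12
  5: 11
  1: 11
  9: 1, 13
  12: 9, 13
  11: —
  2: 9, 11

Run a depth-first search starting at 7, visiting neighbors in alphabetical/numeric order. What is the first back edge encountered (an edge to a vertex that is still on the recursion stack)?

DFS from 7 (visiting neighbors in alphabetical/numeric order); mark gray on enter, black on exit:
7 gray
  10 gray
    2 gray
      9 gray
        1 gray
          11 gray
          11 black
        1 black
        13 gray
          13→1: 1 black — skip
        13 black
      9 black
      2→11: 11 black — skip
    2 black
    5 gray
      5→11: 11 black — skip
    5 black
    8 gray
      3 gray
        3→9: 9 black — skip
        3→11: 11 black — skip
        12 gray
          12→9: 9 black — skip
          12→13: 13 black — skip
        12 black
      3 black
      4 gray
        4→5: 5 black — skip
        4→7: 7 is gray → back edge
First back edge: 4 → 7.

4→7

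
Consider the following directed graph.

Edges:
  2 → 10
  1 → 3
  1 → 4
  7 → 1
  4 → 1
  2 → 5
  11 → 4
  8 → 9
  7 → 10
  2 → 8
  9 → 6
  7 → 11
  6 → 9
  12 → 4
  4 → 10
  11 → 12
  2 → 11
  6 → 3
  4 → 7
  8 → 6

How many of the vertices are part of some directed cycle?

A vertex is on a directed cycle iff it belongs to a strongly connected component of size ≥ 2 (or has a self-loop).
The vertices on cycles are {1, 4, 6, 7, 9, 11, 12} — 7 in total.

7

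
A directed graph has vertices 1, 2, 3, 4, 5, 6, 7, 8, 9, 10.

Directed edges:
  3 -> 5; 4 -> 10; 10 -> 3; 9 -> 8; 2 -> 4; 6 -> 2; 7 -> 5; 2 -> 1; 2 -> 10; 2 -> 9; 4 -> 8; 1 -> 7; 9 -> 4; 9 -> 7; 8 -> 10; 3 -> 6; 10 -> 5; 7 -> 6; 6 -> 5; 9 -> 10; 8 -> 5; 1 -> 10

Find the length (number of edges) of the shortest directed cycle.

4

For each vertex v, BFS finds the shortest path from v back to v.
The shortest such closed walk is 6 → 2 → 9 → 7 → 6, length 4.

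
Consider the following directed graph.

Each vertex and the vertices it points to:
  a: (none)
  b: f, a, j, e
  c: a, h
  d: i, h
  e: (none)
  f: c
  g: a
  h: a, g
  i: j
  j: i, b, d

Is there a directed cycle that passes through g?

No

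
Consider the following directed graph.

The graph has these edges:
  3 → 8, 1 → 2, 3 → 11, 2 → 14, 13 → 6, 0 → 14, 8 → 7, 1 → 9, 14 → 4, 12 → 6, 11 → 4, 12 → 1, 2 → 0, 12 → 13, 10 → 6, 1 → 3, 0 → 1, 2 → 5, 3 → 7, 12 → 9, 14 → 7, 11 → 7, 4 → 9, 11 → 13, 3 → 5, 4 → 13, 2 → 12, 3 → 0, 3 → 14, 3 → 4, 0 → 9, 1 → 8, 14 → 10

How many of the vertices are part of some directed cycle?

A vertex is on a directed cycle iff it belongs to a strongly connected component of size ≥ 2 (or has a self-loop).
The vertices on cycles are {0, 1, 2, 3, 12} — 5 in total.

5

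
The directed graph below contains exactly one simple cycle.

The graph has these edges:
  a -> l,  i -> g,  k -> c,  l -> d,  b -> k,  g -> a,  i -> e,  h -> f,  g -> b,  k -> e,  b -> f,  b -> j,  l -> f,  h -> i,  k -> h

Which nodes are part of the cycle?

b, g, h, i, k

DFS with gray/black marking from g:
g gray
  b gray
    f gray
    f black
    k gray
      c gray
      c black
      h gray
        i gray
          i→g: g is gray → back edge
Back edge closes the cycle g → b → k → h → i → g; its vertices are {b, g, h, i, k}.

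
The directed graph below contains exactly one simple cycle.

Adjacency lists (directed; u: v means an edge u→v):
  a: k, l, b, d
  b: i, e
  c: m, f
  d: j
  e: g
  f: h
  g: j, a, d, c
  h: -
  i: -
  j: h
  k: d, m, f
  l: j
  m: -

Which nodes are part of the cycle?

a, b, e, g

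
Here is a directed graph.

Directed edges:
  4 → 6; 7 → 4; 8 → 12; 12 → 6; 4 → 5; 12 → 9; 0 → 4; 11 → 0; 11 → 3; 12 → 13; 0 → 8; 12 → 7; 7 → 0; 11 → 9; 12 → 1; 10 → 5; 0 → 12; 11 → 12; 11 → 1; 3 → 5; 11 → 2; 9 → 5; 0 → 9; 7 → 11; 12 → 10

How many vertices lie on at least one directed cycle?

5

A vertex is on a directed cycle iff it belongs to a strongly connected component of size ≥ 2 (or has a self-loop).
The vertices on cycles are {0, 7, 8, 11, 12} — 5 in total.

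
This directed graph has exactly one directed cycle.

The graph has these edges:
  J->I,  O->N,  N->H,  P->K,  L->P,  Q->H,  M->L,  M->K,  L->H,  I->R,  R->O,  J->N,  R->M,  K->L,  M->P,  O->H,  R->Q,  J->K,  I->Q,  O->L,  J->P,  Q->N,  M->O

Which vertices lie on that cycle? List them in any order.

DFS with gray/black marking from P:
P gray
  K gray
    L gray
      H gray
      H black
      L→P: P is gray → back edge
Back edge closes the cycle P → K → L → P; its vertices are {K, L, P}.

K, L, P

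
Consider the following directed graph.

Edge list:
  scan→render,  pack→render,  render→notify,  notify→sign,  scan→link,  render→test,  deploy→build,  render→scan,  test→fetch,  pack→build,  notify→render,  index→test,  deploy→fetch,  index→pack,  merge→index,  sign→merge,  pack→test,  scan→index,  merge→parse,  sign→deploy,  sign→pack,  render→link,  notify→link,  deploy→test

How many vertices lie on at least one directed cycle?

A vertex is on a directed cycle iff it belongs to a strongly connected component of size ≥ 2 (or has a self-loop).
The vertices on cycles are {pack, scan, sign, index, merge, notify, render} — 7 in total.

7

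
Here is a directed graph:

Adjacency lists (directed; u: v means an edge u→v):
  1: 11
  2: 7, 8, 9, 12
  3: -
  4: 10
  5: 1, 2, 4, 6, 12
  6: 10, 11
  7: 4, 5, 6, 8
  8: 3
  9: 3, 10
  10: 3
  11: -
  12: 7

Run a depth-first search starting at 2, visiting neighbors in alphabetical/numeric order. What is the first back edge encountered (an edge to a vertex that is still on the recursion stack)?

DFS from 2 (visiting neighbors in alphabetical/numeric order); mark gray on enter, black on exit:
2 gray
  7 gray
    4 gray
      10 gray
        3 gray
        3 black
      10 black
    4 black
    5 gray
      1 gray
        11 gray
        11 black
      1 black
      5→2: 2 is gray → back edge
First back edge: 5 → 2.

5->2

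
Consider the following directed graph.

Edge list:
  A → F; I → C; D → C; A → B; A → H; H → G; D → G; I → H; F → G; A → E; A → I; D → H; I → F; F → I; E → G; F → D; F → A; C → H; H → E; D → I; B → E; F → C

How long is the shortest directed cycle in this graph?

For each vertex v, BFS finds the shortest path from v back to v.
The shortest such closed walk is A → F → A, length 2.

2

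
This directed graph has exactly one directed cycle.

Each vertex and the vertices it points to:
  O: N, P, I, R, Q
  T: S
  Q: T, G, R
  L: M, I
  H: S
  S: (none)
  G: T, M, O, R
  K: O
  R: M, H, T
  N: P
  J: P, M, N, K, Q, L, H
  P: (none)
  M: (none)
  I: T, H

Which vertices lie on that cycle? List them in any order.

DFS with gray/black marking from Q:
Q gray
  T gray
    S gray
    S black
  T black
  G gray
    G→T: T black — skip
    M gray
    M black
    O gray
      N gray
        P gray
        P black
      N black
      O→P: P black — skip
      I gray
        I→T: T black — skip
        H gray
          H→S: S black — skip
        H black
      I black
      R gray
        R→M: M black — skip
        R→H: H black — skip
        R→T: T black — skip
      R black
      O→Q: Q is gray → back edge
Back edge closes the cycle Q → G → O → Q; its vertices are {G, O, Q}.

G, O, Q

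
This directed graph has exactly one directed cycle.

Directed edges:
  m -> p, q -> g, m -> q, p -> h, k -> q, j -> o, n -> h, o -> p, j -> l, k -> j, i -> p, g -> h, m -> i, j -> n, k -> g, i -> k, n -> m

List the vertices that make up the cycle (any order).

DFS with gray/black marking from m:
m gray
  p gray
    h gray
    h black
  p black
  q gray
    g gray
      g→h: h black — skip
    g black
  q black
  i gray
    i→p: p black — skip
    k gray
      k→g: g black — skip
      j gray
        o gray
          o→p: p black — skip
        o black
        l gray
        l black
        n gray
          n→m: m is gray → back edge
Back edge closes the cycle m → i → k → j → n → m; its vertices are {i, j, k, m, n}.

i, j, k, m, n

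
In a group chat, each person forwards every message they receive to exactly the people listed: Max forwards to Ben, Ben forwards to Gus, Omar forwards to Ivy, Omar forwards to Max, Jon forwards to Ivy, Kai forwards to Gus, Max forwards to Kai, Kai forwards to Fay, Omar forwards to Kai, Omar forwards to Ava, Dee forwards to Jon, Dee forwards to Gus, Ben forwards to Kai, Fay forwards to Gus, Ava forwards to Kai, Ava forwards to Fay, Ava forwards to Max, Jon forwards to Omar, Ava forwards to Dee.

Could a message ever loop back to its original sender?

DFS with white/gray/black marking, starting from Kai:
Kai gray
  Gus gray
  Gus black
  Fay gray
    Fay→Gus: Gus black — skip
  Fay black
Kai black
Ben gray
  Ben→Kai: Kai black — skip
  Ben→Gus: Gus black — skip
Ben black
Dee gray
  Dee→Gus: Gus black — skip
  Jon gray
    Omar gray
      Ivy gray
      Ivy black
      Max gray
        Max→Kai: Kai black — skip
        Max→Ben: Ben black — skip
      Max black
      Ava gray
        Ava→Fay: Fay black — skip
        Ava→Kai: Kai black — skip
        Ava→Max: Max black — skip
        Ava→Dee: Dee is gray → back edge
Back edge found, so a cycle exists: Dee → Jon → Omar → Ava → Dee.

Yes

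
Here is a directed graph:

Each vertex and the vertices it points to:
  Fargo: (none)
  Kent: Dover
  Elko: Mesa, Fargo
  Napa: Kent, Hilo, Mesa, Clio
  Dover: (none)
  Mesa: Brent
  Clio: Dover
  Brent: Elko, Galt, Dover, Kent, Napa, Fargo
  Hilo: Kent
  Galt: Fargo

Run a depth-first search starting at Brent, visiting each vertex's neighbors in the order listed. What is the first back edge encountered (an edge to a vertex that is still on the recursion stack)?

Mesa->Brent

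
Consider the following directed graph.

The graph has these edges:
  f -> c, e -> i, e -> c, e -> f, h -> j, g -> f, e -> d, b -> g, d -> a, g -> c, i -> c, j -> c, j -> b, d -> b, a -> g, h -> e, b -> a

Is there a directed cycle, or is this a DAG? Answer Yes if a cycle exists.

No

DFS with white/gray/black marking, starting from c:
c gray
c black
a gray
  g gray
    f gray
      f→c: c black — skip
    f black
    g→c: c black — skip
  g black
a black
b gray
  b→g: g black — skip
  b→a: a black — skip
b black
d gray
  d→b: b black — skip
  d→a: a black — skip
d black
e gray
  i gray
    i→c: c black — skip
  i black
  e→c: c black — skip
  e→d: d black — skip
  e→f: f black — skip
e black
h gray
  h→e: e black — skip
  j gray
    j→c: c black — skip
    j→b: b black — skip
  j black
h black
Every edge goes to a white or black vertex — no back edge, so the graph is acyclic.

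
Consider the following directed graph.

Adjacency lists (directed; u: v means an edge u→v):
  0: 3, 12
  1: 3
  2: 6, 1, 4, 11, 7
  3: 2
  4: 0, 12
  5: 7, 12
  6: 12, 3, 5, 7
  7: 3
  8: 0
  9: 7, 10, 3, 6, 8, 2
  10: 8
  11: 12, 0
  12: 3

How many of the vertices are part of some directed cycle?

A vertex is on a directed cycle iff it belongs to a strongly connected component of size ≥ 2 (or has a self-loop).
The vertices on cycles are {0, 1, 2, 3, 4, 5, 6, 7, 11, 12} — 10 in total.

10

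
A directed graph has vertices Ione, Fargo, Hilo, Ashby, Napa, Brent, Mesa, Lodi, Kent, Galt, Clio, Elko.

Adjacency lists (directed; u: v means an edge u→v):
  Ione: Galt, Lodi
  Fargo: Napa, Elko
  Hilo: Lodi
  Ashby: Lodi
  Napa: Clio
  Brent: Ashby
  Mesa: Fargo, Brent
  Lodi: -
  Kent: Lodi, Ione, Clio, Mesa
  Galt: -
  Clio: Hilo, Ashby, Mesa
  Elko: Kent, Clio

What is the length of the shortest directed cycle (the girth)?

For each vertex v, BFS finds the shortest path from v back to v.
The shortest such closed walk is Kent → Mesa → Fargo → Elko → Kent, length 4.

4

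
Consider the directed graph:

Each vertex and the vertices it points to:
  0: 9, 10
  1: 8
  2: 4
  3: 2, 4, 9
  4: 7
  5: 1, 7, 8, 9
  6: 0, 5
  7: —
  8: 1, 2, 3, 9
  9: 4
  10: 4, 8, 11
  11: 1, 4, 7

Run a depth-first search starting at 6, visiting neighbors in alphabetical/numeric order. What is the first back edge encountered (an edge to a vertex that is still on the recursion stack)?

1->8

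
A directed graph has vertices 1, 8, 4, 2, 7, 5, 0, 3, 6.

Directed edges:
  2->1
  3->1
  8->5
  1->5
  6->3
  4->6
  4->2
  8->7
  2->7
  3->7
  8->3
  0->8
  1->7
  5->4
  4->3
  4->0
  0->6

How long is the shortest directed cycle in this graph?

For each vertex v, BFS finds the shortest path from v back to v.
The shortest such closed walk is 4 → 0 → 8 → 5 → 4, length 4.

4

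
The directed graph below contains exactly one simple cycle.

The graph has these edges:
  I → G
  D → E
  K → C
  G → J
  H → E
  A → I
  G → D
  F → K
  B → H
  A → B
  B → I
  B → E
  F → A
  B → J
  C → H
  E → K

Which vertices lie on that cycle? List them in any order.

DFS with gray/black marking from K:
K gray
  C gray
    H gray
      E gray
        E→K: K is gray → back edge
Back edge closes the cycle K → C → H → E → K; its vertices are {C, E, H, K}.

C, E, H, K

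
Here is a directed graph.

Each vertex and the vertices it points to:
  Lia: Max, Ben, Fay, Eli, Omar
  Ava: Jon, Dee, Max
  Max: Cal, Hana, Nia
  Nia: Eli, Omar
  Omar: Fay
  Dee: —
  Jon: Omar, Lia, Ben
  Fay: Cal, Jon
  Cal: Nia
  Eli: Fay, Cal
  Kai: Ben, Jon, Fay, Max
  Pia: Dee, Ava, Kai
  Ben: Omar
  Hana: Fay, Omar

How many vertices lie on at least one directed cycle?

10

A vertex is on a directed cycle iff it belongs to a strongly connected component of size ≥ 2 (or has a self-loop).
The vertices on cycles are {Ben, Cal, Eli, Fay, Jon, Lia, Max, Nia, Hana, Omar} — 10 in total.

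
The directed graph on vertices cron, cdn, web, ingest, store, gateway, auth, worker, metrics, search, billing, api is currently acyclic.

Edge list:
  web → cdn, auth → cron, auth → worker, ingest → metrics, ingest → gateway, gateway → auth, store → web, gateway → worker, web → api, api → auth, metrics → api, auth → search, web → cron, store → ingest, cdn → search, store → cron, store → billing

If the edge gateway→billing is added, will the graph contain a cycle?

No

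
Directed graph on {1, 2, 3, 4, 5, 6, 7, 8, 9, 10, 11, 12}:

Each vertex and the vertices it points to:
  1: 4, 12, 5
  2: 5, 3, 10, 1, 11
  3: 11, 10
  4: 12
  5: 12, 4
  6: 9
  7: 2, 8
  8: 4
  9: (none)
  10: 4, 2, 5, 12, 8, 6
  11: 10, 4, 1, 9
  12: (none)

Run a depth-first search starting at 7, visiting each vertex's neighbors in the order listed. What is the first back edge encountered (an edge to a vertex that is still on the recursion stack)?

10→2

DFS from 7 (visiting each vertex's neighbors in the order listed); mark gray on enter, black on exit:
7 gray
  2 gray
    5 gray
      12 gray
      12 black
      4 gray
        4→12: 12 black — skip
      4 black
    5 black
    3 gray
      11 gray
        10 gray
          10→4: 4 black — skip
          10→2: 2 is gray → back edge
First back edge: 10 → 2.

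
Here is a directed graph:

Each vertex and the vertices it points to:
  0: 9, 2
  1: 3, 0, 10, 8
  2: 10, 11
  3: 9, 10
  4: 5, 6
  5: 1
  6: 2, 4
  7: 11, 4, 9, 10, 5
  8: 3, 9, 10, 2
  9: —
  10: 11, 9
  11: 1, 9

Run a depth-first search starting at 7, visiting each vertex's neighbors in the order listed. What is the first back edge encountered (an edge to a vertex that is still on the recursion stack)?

10->11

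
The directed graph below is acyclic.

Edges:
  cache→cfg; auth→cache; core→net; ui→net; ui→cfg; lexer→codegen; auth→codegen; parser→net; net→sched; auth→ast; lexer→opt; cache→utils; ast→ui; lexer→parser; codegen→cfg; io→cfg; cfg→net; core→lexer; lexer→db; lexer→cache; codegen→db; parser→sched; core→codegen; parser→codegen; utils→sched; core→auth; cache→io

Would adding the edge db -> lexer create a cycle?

Adding db→lexer creates a cycle iff lexer can already reach db.
Path from lexer: lexer → db.
So lexer → … → db → lexer is a cycle.

Yes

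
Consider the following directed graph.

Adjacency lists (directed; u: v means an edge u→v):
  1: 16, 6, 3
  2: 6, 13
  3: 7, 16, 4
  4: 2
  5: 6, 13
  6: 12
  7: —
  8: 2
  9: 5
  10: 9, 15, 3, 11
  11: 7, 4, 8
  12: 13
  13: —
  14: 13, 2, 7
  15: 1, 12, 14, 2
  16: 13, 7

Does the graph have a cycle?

DFS with white/gray/black marking, starting from 1:
1 gray
  16 gray
    13 gray
    13 black
    7 gray
    7 black
  16 black
  6 gray
    12 gray
      12→13: 13 black — skip
    12 black
  6 black
  3 gray
    3→7: 7 black — skip
    3→16: 16 black — skip
    4 gray
      2 gray
        2→6: 6 black — skip
        2→13: 13 black — skip
      2 black
    4 black
  3 black
1 black
5 gray
  5→6: 6 black — skip
  5→13: 13 black — skip
5 black
8 gray
  8→2: 2 black — skip
8 black
9 gray
  9→5: 5 black — skip
9 black
10 gray
  10→9: 9 black — skip
  15 gray
    15→1: 1 black — skip
    15→12: 12 black — skip
    14 gray
      14→13: 13 black — skip
      14→2: 2 black — skip
      14→7: 7 black — skip
    14 black
    15→2: 2 black — skip
  15 black
  10→3: 3 black — skip
  11 gray
    11→7: 7 black — skip
    11→4: 4 black — skip
    11→8: 8 black — skip
  11 black
10 black
Every edge goes to a white or black vertex — no back edge, so the graph is acyclic.

No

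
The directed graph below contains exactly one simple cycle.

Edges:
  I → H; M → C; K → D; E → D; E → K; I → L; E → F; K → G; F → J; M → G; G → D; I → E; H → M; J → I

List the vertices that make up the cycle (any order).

DFS with gray/black marking from I:
I gray
  E gray
    F gray
      J gray
        J→I: I is gray → back edge
Back edge closes the cycle I → E → F → J → I; its vertices are {E, F, I, J}.

E, F, I, J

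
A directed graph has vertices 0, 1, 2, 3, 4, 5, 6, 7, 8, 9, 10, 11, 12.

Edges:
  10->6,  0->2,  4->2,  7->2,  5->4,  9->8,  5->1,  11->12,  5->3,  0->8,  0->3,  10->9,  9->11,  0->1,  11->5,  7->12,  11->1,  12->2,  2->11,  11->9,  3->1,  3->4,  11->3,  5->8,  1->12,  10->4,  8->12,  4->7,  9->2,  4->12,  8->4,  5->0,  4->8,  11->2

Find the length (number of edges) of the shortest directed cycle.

For each vertex v, BFS finds the shortest path from v back to v.
The shortest such closed walk is 9 → 11 → 9, length 2.

2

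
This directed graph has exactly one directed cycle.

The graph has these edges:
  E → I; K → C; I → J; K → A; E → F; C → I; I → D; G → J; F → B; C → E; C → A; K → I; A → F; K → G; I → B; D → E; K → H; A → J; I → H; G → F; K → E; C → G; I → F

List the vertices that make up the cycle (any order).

DFS with gray/black marking from I:
I gray
  H gray
  H black
  B gray
  B black
  D gray
    E gray
      E→I: I is gray → back edge
Back edge closes the cycle I → D → E → I; its vertices are {D, E, I}.

D, E, I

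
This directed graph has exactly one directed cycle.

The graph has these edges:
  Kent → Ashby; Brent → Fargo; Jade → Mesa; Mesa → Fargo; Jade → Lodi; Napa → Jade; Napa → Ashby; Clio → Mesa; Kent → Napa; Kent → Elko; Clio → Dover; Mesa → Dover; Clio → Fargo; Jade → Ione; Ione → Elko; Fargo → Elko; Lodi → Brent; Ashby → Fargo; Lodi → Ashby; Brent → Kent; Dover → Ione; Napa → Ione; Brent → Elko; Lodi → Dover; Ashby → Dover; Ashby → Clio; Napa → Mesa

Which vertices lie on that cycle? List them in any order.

DFS with gray/black marking from Lodi:
Lodi gray
  Dover gray
    Ione gray
      Elko gray
      Elko black
    Ione black
  Dover black
  Brent gray
    Fargo gray
      Fargo→Elko: Elko black — skip
    Fargo black
    Brent→Elko: Elko black — skip
    Kent gray
      Kent→Elko: Elko black — skip
      Napa gray
        Jade gray
          Jade→Ione: Ione black — skip
          Mesa gray
            Mesa→Dover: Dover black — skip
            Mesa→Fargo: Fargo black — skip
          Mesa black
          Jade→Lodi: Lodi is gray → back edge
Back edge closes the cycle Lodi → Brent → Kent → Napa → Jade → Lodi; its vertices are {Jade, Kent, Lodi, Napa, Brent}.

Jade, Kent, Lodi, Napa, Brent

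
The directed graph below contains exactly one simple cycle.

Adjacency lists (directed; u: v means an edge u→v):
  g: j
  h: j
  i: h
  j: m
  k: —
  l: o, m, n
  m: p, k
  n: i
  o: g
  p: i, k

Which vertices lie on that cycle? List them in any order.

h, i, j, m, p

DFS with gray/black marking from m:
m gray
  p gray
    i gray
      h gray
        j gray
          j→m: m is gray → back edge
Back edge closes the cycle m → p → i → h → j → m; its vertices are {h, i, j, m, p}.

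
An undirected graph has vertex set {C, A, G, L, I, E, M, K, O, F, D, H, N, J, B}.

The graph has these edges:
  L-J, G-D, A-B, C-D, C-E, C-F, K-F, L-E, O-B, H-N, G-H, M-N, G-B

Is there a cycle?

No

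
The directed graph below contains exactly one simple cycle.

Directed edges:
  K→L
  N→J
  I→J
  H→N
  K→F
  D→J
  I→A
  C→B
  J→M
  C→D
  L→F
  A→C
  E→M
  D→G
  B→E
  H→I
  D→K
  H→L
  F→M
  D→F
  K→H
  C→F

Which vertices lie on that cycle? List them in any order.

A, C, D, H, I, K

DFS with gray/black marking from C:
C gray
  B gray
    E gray
      M gray
      M black
    E black
  B black
  D gray
    K gray
      L gray
        F gray
          F→M: M black — skip
        F black
      L black
      K→F: F black — skip
      H gray
        N gray
          J gray
            J→M: M black — skip
          J black
        N black
        I gray
          A gray
            A→C: C is gray → back edge
Back edge closes the cycle C → D → K → H → I → A → C; its vertices are {A, C, D, H, I, K}.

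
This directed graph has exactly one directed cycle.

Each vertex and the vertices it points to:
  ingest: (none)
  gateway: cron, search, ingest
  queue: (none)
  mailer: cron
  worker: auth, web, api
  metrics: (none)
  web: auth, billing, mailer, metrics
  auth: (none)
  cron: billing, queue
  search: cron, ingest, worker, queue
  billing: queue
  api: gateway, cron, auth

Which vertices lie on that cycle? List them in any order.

api, search, worker, gateway

DFS with gray/black marking from worker:
worker gray
  auth gray
  auth black
  web gray
    web→auth: auth black — skip
    billing gray
      queue gray
      queue black
    billing black
    mailer gray
      cron gray
        cron→billing: billing black — skip
        cron→queue: queue black — skip
      cron black
    mailer black
    metrics gray
    metrics black
  web black
  api gray
    gateway gray
      gateway→cron: cron black — skip
      search gray
        search→cron: cron black — skip
        ingest gray
        ingest black
        search→worker: worker is gray → back edge
Back edge closes the cycle worker → api → gateway → search → worker; its vertices are {api, search, worker, gateway}.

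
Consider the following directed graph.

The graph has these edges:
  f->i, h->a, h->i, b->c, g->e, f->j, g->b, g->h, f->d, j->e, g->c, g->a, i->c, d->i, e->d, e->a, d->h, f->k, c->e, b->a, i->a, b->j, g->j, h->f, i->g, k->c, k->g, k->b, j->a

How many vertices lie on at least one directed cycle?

10

A vertex is on a directed cycle iff it belongs to a strongly connected component of size ≥ 2 (or has a self-loop).
The vertices on cycles are {b, c, d, e, f, g, h, i, j, k} — 10 in total.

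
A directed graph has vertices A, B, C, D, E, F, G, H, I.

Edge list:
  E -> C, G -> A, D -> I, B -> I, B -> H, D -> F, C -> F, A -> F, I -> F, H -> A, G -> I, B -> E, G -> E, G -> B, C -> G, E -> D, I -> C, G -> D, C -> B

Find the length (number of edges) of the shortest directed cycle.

3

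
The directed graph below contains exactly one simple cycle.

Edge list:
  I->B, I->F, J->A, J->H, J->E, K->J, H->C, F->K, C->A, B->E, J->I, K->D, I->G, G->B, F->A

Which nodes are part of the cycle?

F, I, J, K

DFS with gray/black marking from J:
J gray
  E gray
  E black
  H gray
    C gray
      A gray
      A black
    C black
  H black
  J→A: A black — skip
  I gray
    B gray
      B→E: E black — skip
    B black
    G gray
      G→B: B black — skip
    G black
    F gray
      K gray
        K→J: J is gray → back edge
Back edge closes the cycle J → I → F → K → J; its vertices are {F, I, J, K}.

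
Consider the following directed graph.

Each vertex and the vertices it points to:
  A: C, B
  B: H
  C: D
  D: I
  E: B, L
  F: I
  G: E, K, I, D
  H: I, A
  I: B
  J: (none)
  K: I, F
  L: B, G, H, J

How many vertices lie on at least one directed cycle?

9

A vertex is on a directed cycle iff it belongs to a strongly connected component of size ≥ 2 (or has a self-loop).
The vertices on cycles are {A, B, C, D, E, G, H, I, L} — 9 in total.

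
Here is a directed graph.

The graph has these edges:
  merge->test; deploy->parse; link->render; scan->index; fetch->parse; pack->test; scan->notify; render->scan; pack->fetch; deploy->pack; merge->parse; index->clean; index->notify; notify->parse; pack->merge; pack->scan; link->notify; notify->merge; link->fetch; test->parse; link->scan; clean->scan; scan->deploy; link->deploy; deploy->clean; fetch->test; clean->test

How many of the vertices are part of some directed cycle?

A vertex is on a directed cycle iff it belongs to a strongly connected component of size ≥ 2 (or has a self-loop).
The vertices on cycles are {pack, scan, clean, index, deploy} — 5 in total.

5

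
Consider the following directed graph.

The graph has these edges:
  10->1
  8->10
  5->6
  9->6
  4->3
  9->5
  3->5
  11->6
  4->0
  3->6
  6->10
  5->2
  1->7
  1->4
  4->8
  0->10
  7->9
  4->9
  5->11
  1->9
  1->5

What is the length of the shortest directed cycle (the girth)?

4

For each vertex v, BFS finds the shortest path from v back to v.
The shortest such closed walk is 1 → 5 → 6 → 10 → 1, length 4.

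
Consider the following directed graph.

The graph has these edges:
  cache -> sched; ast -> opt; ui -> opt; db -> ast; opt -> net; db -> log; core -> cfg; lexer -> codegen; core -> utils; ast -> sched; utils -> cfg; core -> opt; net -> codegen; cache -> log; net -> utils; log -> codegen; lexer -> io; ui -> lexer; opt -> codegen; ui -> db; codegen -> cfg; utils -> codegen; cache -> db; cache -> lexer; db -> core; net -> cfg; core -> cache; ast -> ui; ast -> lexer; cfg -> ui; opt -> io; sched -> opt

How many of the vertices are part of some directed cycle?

A vertex is on a directed cycle iff it belongs to a strongly connected component of size ≥ 2 (or has a self-loop).
The vertices on cycles are {db, ui, ast, cfg, log, net, opt, core, cache, lexer, sched, utils, codegen} — 13 in total.

13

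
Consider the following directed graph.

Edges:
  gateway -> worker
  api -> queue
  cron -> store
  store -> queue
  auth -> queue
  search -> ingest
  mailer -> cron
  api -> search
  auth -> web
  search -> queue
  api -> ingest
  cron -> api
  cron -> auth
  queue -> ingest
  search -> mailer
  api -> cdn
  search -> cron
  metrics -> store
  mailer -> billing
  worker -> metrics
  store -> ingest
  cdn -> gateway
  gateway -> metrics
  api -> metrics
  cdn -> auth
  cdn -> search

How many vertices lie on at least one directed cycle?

5

A vertex is on a directed cycle iff it belongs to a strongly connected component of size ≥ 2 (or has a self-loop).
The vertices on cycles are {api, cdn, cron, mailer, search} — 5 in total.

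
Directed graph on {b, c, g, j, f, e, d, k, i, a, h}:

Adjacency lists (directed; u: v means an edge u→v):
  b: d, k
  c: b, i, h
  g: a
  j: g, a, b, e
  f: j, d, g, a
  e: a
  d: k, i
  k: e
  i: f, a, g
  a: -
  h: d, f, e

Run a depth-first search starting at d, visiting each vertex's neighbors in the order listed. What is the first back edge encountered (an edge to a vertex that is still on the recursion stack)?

DFS from d (visiting each vertex's neighbors in the order listed); mark gray on enter, black on exit:
d gray
  k gray
    e gray
      a gray
      a black
    e black
  k black
  i gray
    f gray
      j gray
        g gray
          g→a: a black — skip
        g black
        j→a: a black — skip
        b gray
          b→d: d is gray → back edge
First back edge: b → d.

b→d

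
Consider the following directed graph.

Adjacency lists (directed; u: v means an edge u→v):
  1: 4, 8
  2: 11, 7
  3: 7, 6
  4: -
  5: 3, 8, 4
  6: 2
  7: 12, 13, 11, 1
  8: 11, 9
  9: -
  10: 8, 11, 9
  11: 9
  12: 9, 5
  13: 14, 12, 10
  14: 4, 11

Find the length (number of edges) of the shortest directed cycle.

For each vertex v, BFS finds the shortest path from v back to v.
The shortest such closed walk is 3 → 7 → 12 → 5 → 3, length 4.

4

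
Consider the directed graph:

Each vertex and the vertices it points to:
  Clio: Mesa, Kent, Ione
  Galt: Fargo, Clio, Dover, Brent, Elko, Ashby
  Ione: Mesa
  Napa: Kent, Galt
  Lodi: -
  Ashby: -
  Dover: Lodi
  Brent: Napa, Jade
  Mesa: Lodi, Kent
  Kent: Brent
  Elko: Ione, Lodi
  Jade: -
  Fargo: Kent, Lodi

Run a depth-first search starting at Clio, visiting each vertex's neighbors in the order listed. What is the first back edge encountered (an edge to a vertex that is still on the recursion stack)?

Napa→Kent

DFS from Clio (visiting each vertex's neighbors in the order listed); mark gray on enter, black on exit:
Clio gray
  Mesa gray
    Lodi gray
    Lodi black
    Kent gray
      Brent gray
        Napa gray
          Napa→Kent: Kent is gray → back edge
First back edge: Napa → Kent.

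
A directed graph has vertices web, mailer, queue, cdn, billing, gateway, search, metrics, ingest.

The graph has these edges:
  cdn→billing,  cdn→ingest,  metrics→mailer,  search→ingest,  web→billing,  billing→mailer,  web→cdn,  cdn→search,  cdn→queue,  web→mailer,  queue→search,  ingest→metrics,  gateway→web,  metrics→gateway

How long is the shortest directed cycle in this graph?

5

For each vertex v, BFS finds the shortest path from v back to v.
The shortest such closed walk is web → cdn → ingest → metrics → gateway → web, length 5.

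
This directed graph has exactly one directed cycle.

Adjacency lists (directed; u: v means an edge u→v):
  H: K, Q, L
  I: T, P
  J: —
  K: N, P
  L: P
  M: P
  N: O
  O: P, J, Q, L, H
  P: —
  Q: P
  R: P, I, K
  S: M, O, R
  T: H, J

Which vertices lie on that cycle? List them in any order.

H, K, N, O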